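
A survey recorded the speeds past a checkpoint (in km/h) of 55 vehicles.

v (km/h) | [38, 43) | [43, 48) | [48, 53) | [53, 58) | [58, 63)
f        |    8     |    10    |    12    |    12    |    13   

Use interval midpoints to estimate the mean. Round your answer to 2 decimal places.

Midpoints: 40.5, 45.5, 50.5, 55.5, 60.5
Σfm = 8×40.5 + 10×45.5 + 12×50.5 + 12×55.5 + 13×60.5 = 2837.5
n = Σf = 55
Mean = 2837.5 / 55 = 51.5909

51.59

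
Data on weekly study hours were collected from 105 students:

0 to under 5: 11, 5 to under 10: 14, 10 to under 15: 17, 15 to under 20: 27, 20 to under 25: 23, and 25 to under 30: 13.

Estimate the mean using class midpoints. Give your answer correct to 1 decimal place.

16.1

Midpoints: 2.5, 7.5, 12.5, 17.5, 22.5, 27.5
Σfm = 11×2.5 + 14×7.5 + 17×12.5 + 27×17.5 + 23×22.5 + 13×27.5 = 1692.5
n = Σf = 105
Mean = 1692.5 / 105 = 16.1190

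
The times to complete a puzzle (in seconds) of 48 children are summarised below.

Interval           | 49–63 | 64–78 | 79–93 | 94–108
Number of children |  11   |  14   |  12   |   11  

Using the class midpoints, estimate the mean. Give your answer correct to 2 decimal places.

78.19

Midpoints: 56, 71, 86, 101
Σfm = 11×56 + 14×71 + 12×86 + 11×101 = 3753
n = Σf = 48
Mean = 3753 / 48 = 78.1875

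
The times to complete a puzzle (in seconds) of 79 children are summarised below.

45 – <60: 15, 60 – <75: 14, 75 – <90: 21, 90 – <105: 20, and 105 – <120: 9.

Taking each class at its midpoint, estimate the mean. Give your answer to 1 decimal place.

81.4

Midpoints: 52.5, 67.5, 82.5, 97.5, 112.5
Σfm = 15×52.5 + 14×67.5 + 21×82.5 + 20×97.5 + 9×112.5 = 6427.5
n = Σf = 79
Mean = 6427.5 / 79 = 81.3608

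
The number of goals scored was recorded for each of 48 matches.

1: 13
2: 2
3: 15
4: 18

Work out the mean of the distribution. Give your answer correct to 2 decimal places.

Values: 1, 2, 3, 4
Σfx = 13×1 + 2×2 + 15×3 + 18×4 = 134
n = Σf = 48
Mean = 134 / 48 = 2.7917

2.79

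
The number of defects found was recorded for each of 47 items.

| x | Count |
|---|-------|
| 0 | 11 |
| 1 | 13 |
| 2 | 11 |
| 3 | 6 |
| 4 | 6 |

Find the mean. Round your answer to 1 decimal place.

1.6

Values: 0, 1, 2, 3, 4
Σfx = 11×0 + 13×1 + 11×2 + 6×3 + 6×4 = 77
n = Σf = 47
Mean = 77 / 47 = 1.6383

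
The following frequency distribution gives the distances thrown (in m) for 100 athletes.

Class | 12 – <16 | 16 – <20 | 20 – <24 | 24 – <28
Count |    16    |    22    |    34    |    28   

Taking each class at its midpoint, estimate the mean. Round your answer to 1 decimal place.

Midpoints: 14, 18, 22, 26
Σfm = 16×14 + 22×18 + 34×22 + 28×26 = 2096
n = Σf = 100
Mean = 2096 / 100 = 20.9600

21.0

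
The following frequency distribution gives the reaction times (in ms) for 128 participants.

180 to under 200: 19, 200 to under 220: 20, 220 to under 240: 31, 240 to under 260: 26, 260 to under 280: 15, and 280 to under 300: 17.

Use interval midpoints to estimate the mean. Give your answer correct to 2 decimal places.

237.66

Midpoints: 190, 210, 230, 250, 270, 290
Σfm = 19×190 + 20×210 + 31×230 + 26×250 + 15×270 + 17×290 = 30420
n = Σf = 128
Mean = 30420 / 128 = 237.6562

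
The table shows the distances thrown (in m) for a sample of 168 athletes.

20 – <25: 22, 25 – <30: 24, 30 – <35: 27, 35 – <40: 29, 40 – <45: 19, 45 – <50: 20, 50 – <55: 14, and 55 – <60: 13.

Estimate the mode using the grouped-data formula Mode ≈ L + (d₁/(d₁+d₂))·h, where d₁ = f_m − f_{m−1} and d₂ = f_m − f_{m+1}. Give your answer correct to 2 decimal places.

35.83

Modal class: 35 – <40 (highest frequency 29).
d₁ = 29 − 27 = 2, d₂ = 29 − 19 = 10
Mode ≈ 35 + (2/(2+10)) × 5 = 35 + 0.8333 = 35.8333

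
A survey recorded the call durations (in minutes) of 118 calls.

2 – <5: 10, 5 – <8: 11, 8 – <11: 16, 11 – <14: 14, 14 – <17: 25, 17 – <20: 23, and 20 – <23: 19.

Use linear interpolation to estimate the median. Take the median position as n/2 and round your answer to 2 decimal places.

Cumulative frequencies: 10, 21, 37, 51, 76, 99, 118
n = 118; position = n/2 = 59.
This falls in the class 14 – <17: L = 14, F = 51, f = 25, h = 3.
Median ≈ 14 + ((59 − 51) / 25) × 3 = 14.9600

14.96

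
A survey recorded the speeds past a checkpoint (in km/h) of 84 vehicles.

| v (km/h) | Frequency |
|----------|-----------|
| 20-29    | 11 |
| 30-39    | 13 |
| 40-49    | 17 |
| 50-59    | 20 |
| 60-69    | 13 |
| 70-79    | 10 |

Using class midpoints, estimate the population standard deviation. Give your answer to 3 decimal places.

Midpoints: 24.5, 34.5, 44.5, 54.5, 64.5, 74.5
n = 84, Σfm = 4148, mean = 49.3810
Σfm² = 224731
Σf(m − x̄)² = Σfm² − (Σfm)²/n = 224731 − 4148²/84 = 19898.8095
Population variance = 19898.8095 / 84 = 236.8906
Standard deviation = √236.8906 = 15.3913

15.391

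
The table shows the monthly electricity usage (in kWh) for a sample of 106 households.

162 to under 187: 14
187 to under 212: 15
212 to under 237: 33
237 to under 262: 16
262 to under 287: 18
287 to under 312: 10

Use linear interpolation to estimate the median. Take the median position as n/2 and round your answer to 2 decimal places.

Cumulative frequencies: 14, 29, 62, 78, 96, 106
n = 106; position = n/2 = 53.
This falls in the class 212 to under 237: L = 212, F = 29, f = 33, h = 25.
Median ≈ 212 + ((53 − 29) / 33) × 25 = 230.1818

230.18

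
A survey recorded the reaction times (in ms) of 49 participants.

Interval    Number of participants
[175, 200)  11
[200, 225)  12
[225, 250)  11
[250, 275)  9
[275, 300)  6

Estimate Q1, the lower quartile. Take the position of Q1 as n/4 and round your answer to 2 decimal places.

202.60

Cumulative frequencies: 11, 23, 34, 43, 49
n = 49; position = n/4 = 12.25.
This falls in the class [200, 225): L = 200, F = 11, f = 12, h = 25.
Lower quartile ≈ 200 + ((12.25 − 11) / 12) × 25 = 202.6042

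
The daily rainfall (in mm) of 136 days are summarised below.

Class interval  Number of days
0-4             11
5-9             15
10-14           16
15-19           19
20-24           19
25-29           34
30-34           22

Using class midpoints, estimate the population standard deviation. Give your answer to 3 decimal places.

Midpoints: 2, 7, 12, 17, 22, 27, 32
n = 136, Σfm = 2682, mean = 19.7206
Σfm² = 65084
Σf(m − x̄)² = Σfm² − (Σfm)²/n = 65084 − 2682²/136 = 12193.3824
Population variance = 12193.3824 / 136 = 89.6572
Standard deviation = √89.6572 = 9.4687

9.469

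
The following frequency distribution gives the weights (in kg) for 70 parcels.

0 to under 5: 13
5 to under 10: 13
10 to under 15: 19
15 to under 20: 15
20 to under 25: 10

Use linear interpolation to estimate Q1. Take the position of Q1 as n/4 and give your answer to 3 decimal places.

6.731

Cumulative frequencies: 13, 26, 45, 60, 70
n = 70; position = n/4 = 17.5.
This falls in the class 5 to under 10: L = 5, F = 13, f = 13, h = 5.
Lower quartile ≈ 5 + ((17.5 − 13) / 13) × 5 = 6.7308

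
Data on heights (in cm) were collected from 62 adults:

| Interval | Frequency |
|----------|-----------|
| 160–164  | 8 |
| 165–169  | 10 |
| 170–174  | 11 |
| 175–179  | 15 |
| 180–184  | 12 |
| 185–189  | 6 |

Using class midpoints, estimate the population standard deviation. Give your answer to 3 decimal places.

7.607

Midpoints: 162, 167, 172, 177, 182, 187
n = 62, Σfm = 10819, mean = 174.5000
Σfm² = 1891503
Σf(m − x̄)² = Σfm² − (Σfm)²/n = 1891503 − 10819²/62 = 3587.5000
Population variance = 3587.5000 / 62 = 57.8629
Standard deviation = √57.8629 = 7.6068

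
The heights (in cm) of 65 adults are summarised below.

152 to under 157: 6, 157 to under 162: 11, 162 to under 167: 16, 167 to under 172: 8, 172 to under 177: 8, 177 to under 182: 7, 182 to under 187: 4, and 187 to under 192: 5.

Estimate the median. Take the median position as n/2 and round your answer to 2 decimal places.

166.84

Cumulative frequencies: 6, 17, 33, 41, 49, 56, 60, 65
n = 65; position = n/2 = 32.5.
This falls in the class 162 to under 167: L = 162, F = 17, f = 16, h = 5.
Median ≈ 162 + ((32.5 − 17) / 16) × 5 = 166.8438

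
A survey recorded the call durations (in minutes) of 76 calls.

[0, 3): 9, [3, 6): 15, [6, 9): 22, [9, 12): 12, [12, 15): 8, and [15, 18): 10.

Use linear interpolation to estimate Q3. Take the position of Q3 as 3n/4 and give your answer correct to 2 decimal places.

Cumulative frequencies: 9, 24, 46, 58, 66, 76
n = 76; position = 3n/4 = 57.
This falls in the class [9, 12): L = 9, F = 46, f = 12, h = 3.
Upper quartile ≈ 9 + ((57 − 46) / 12) × 3 = 11.7500

11.75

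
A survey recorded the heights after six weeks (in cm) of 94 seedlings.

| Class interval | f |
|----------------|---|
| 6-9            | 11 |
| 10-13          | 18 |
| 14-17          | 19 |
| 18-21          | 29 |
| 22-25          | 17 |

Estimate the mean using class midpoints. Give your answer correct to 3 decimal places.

16.479

Midpoints: 7.5, 11.5, 15.5, 19.5, 23.5
Σfm = 11×7.5 + 18×11.5 + 19×15.5 + 29×19.5 + 17×23.5 = 1549
n = Σf = 94
Mean = 1549 / 94 = 16.4787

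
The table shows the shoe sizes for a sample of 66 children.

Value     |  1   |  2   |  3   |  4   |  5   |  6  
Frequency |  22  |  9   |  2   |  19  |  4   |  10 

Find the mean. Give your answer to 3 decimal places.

3.061

Values: 1, 2, 3, 4, 5, 6
Σfx = 22×1 + 9×2 + 2×3 + 19×4 + 4×5 + 10×6 = 202
n = Σf = 66
Mean = 202 / 66 = 3.0606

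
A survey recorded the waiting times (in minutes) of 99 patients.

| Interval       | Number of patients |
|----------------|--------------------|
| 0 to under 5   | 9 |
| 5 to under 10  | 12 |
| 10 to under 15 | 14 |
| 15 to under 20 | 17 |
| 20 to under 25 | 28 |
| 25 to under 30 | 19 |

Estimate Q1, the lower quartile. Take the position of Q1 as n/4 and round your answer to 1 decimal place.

11.3

Cumulative frequencies: 9, 21, 35, 52, 80, 99
n = 99; position = n/4 = 24.75.
This falls in the class 10 to under 15: L = 10, F = 21, f = 14, h = 5.
Lower quartile ≈ 10 + ((24.75 − 21) / 14) × 5 = 11.3393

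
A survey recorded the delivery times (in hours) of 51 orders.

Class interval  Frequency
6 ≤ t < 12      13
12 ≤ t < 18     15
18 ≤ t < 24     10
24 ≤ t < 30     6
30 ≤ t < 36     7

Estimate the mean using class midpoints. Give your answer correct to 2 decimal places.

Midpoints: 9, 15, 21, 27, 33
Σfm = 13×9 + 15×15 + 10×21 + 6×27 + 7×33 = 945
n = Σf = 51
Mean = 945 / 51 = 18.5294

18.53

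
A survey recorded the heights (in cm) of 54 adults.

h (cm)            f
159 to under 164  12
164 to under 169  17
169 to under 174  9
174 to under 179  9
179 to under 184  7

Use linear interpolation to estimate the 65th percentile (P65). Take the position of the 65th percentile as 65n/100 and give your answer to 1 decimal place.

172.4

Cumulative frequencies: 12, 29, 38, 47, 54
n = 54; position = 65n/100 = 35.1.
This falls in the class 169 to under 174: L = 169, F = 29, f = 9, h = 5.
65th percentile ≈ 169 + ((35.1 − 29) / 9) × 5 = 172.3889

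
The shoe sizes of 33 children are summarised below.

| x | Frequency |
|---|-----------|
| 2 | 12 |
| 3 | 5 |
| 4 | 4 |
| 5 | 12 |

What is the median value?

3

Cumulative frequencies: 12, 17, 21, 33
n = 33, so the median is the value in position (n+1)/2 = 17.
Position 17 falls at value 3.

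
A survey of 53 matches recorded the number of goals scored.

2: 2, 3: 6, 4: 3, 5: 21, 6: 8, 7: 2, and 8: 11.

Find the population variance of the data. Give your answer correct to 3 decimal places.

Values: 2, 3, 4, 5, 6, 7, 8
n = 53, Σfx = 289, mean = 5.4528
Σfx² = 1725
Σf(x − x̄)² = Σfx² − (Σfx)²/n = 1725 − 289²/53 = 149.1321
Population variance = 149.1321 / 53 = 2.8138

2.814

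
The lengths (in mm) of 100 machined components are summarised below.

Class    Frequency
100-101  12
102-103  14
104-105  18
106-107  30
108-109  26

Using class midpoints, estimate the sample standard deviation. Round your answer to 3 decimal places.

2.672

Midpoints: 100.5, 102.5, 104.5, 106.5, 108.5
n = 100, Σfm = 10538, mean = 105.3800
Σfm² = 1111201
Σf(m − x̄)² = Σfm² − (Σfm)²/n = 1111201 − 10538²/100 = 706.5600
Sample variance = 706.5600 / 99 = 7.1370
Standard deviation = √7.1370 = 2.6715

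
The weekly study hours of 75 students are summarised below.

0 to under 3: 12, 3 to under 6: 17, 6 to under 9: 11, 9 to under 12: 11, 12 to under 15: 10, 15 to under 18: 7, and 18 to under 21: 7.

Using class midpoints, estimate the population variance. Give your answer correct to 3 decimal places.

Midpoints: 1.5, 4.5, 7.5, 10.5, 13.5, 16.5, 19.5
n = 75, Σfm = 679.5, mean = 9.0600
Σfm² = 8592.75
Σf(m − x̄)² = Σfm² − (Σfm)²/n = 8592.75 − 679.5²/75 = 2436.4800
Population variance = 2436.4800 / 75 = 32.4864

32.486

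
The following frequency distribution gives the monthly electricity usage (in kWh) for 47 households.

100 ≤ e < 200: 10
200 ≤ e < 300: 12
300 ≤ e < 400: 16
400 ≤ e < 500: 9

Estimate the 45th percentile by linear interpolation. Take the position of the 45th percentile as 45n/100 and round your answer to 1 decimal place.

Cumulative frequencies: 10, 22, 38, 47
n = 47; position = 45n/100 = 21.15.
This falls in the class 200 ≤ e < 300: L = 200, F = 10, f = 12, h = 100.
45th percentile ≈ 200 + ((21.15 − 10) / 12) × 100 = 292.9167

292.9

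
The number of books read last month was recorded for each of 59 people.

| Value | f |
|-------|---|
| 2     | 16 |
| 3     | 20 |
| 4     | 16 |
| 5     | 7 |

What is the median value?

3

Cumulative frequencies: 16, 36, 52, 59
n = 59, so the median is the value in position (n+1)/2 = 30.
Position 30 falls at value 3.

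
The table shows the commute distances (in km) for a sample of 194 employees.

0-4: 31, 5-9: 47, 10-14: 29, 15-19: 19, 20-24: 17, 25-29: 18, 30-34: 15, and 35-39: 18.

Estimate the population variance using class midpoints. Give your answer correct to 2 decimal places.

Midpoints: 2, 7, 12, 17, 22, 27, 32, 37
n = 194, Σfm = 3068, mean = 15.8144
Σfm² = 73446
Σf(m − x̄)² = Σfm² − (Σfm)²/n = 73446 − 3068²/194 = 24927.3196
Population variance = 24927.3196 / 194 = 128.4913

128.49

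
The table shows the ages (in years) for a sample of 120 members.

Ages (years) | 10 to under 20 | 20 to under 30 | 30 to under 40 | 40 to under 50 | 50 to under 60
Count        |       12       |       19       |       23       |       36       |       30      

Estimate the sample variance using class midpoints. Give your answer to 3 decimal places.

Midpoints: 15, 25, 35, 45, 55
n = 120, Σfm = 4730, mean = 39.4167
Σfm² = 206400
Σf(m − x̄)² = Σfm² − (Σfm)²/n = 206400 − 4730²/120 = 19959.1667
Sample variance = 19959.1667 / 119 = 167.7241

167.724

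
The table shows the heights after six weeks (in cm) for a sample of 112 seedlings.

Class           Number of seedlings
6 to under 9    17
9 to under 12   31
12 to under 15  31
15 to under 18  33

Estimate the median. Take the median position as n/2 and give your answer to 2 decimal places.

Cumulative frequencies: 17, 48, 79, 112
n = 112; position = n/2 = 56.
This falls in the class 12 to under 15: L = 12, F = 48, f = 31, h = 3.
Median ≈ 12 + ((56 − 48) / 31) × 3 = 12.7742

12.77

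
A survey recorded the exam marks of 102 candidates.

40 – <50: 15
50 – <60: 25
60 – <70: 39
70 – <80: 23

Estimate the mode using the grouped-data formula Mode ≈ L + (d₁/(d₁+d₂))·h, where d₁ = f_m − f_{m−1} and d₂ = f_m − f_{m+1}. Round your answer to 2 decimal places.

Modal class: 60 – <70 (highest frequency 39).
d₁ = 39 − 25 = 14, d₂ = 39 − 23 = 16
Mode ≈ 60 + (14/(14+16)) × 10 = 60 + 4.6667 = 64.6667

64.67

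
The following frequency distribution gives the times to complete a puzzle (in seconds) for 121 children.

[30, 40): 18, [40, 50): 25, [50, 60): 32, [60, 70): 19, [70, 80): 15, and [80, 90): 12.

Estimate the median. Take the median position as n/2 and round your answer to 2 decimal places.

Cumulative frequencies: 18, 43, 75, 94, 109, 121
n = 121; position = n/2 = 60.5.
This falls in the class [50, 60): L = 50, F = 43, f = 32, h = 10.
Median ≈ 50 + ((60.5 − 43) / 32) × 10 = 55.4688

55.47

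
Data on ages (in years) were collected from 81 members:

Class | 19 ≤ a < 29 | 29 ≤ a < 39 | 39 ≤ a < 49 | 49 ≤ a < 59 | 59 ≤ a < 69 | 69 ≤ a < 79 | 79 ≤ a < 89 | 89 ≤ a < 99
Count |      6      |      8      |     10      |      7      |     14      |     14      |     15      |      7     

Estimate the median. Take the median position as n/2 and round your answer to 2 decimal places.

Cumulative frequencies: 6, 14, 24, 31, 45, 59, 74, 81
n = 81; position = n/2 = 40.5.
This falls in the class 59 ≤ a < 69: L = 59, F = 31, f = 14, h = 10.
Median ≈ 59 + ((40.5 − 31) / 14) × 10 = 65.7857

65.79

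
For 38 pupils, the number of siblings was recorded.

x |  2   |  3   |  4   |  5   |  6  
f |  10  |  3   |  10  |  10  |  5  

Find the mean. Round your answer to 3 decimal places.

Values: 2, 3, 4, 5, 6
Σfx = 10×2 + 3×3 + 10×4 + 10×5 + 5×6 = 149
n = Σf = 38
Mean = 149 / 38 = 3.9211

3.921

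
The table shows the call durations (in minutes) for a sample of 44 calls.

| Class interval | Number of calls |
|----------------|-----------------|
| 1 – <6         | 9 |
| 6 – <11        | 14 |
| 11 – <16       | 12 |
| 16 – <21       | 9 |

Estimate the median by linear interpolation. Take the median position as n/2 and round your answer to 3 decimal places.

Cumulative frequencies: 9, 23, 35, 44
n = 44; position = n/2 = 22.
This falls in the class 6 – <11: L = 6, F = 9, f = 14, h = 5.
Median ≈ 6 + ((22 − 9) / 14) × 5 = 10.6429

10.643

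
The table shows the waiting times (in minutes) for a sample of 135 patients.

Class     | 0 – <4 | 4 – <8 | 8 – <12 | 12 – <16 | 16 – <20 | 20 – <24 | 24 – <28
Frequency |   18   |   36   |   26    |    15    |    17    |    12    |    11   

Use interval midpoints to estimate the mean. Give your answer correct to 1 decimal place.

11.7

Midpoints: 2, 6, 10, 14, 18, 22, 26
Σfm = 18×2 + 36×6 + 26×10 + 15×14 + 17×18 + 12×22 + 11×26 = 1578
n = Σf = 135
Mean = 1578 / 135 = 11.6889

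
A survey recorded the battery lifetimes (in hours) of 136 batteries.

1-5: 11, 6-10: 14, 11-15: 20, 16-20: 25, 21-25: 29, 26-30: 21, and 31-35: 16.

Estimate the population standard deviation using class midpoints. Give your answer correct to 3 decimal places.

8.801

Midpoints: 3, 8, 13, 18, 23, 28, 33
n = 136, Σfm = 2638, mean = 19.3971
Σfm² = 61704
Σf(m − x̄)² = Σfm² − (Σfm)²/n = 61704 − 2638²/136 = 10534.5588
Population variance = 10534.5588 / 136 = 77.4600
Standard deviation = √77.4600 = 8.8011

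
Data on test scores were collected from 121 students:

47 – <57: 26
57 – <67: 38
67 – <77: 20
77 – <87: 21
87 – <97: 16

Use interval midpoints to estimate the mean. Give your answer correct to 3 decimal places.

68.942

Midpoints: 52, 62, 72, 82, 92
Σfm = 26×52 + 38×62 + 20×72 + 21×82 + 16×92 = 8342
n = Σf = 121
Mean = 8342 / 121 = 68.9421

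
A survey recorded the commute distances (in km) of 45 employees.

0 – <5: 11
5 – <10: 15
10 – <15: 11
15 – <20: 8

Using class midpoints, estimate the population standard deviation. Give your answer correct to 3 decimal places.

5.181

Midpoints: 2.5, 7.5, 12.5, 17.5
n = 45, Σfm = 417.5, mean = 9.2778
Σfm² = 5081.25
Σf(m − x̄)² = Σfm² − (Σfm)²/n = 5081.25 − 417.5²/45 = 1207.7778
Population variance = 1207.7778 / 45 = 26.8395
Standard deviation = √26.8395 = 5.1807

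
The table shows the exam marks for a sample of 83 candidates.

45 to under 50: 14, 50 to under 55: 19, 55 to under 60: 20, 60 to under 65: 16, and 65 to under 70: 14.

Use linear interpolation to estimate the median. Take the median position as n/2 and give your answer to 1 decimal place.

Cumulative frequencies: 14, 33, 53, 69, 83
n = 83; position = n/2 = 41.5.
This falls in the class 55 to under 60: L = 55, F = 33, f = 20, h = 5.
Median ≈ 55 + ((41.5 − 33) / 20) × 5 = 57.1250

57.1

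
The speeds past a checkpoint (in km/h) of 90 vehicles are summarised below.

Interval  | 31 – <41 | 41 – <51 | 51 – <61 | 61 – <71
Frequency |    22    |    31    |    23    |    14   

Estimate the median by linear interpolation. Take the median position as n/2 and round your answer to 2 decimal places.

48.42

Cumulative frequencies: 22, 53, 76, 90
n = 90; position = n/2 = 45.
This falls in the class 41 – <51: L = 41, F = 22, f = 31, h = 10.
Median ≈ 41 + ((45 − 22) / 31) × 10 = 48.4194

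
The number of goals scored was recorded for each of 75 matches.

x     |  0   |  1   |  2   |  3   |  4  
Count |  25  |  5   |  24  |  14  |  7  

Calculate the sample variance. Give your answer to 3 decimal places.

1.855

Values: 0, 1, 2, 3, 4
n = 75, Σfx = 123, mean = 1.6400
Σfx² = 339
Σf(x − x̄)² = Σfx² − (Σfx)²/n = 339 − 123²/75 = 137.2800
Sample variance = 137.2800 / 74 = 1.8551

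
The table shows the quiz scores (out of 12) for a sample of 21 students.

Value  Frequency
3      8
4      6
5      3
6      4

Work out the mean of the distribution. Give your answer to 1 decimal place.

Values: 3, 4, 5, 6
Σfx = 8×3 + 6×4 + 3×5 + 4×6 = 87
n = Σf = 21
Mean = 87 / 21 = 4.1429

4.1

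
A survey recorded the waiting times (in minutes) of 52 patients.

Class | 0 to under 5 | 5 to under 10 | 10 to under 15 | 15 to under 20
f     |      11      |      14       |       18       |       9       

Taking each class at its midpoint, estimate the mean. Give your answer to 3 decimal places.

9.904

Midpoints: 2.5, 7.5, 12.5, 17.5
Σfm = 11×2.5 + 14×7.5 + 18×12.5 + 9×17.5 = 515
n = Σf = 52
Mean = 515 / 52 = 9.9038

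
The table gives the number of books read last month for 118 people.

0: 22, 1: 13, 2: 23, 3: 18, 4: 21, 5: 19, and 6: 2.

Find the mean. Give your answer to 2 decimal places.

Values: 0, 1, 2, 3, 4, 5, 6
Σfx = 22×0 + 13×1 + 23×2 + 18×3 + 21×4 + 19×5 + 2×6 = 304
n = Σf = 118
Mean = 304 / 118 = 2.5763

2.58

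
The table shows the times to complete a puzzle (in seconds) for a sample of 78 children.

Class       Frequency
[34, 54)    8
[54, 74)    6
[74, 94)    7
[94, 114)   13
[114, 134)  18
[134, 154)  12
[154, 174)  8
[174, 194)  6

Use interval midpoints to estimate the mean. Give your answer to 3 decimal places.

116.051

Midpoints: 44, 64, 84, 104, 124, 144, 164, 184
Σfm = 8×44 + 6×64 + 7×84 + 13×104 + 18×124 + 12×144 + 8×164 + 6×184 = 9052
n = Σf = 78
Mean = 9052 / 78 = 116.0513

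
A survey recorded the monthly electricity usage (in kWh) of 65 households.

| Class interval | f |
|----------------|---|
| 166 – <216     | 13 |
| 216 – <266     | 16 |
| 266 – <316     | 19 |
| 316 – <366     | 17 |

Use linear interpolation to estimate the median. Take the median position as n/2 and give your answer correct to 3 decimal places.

Cumulative frequencies: 13, 29, 48, 65
n = 65; position = n/2 = 32.5.
This falls in the class 266 – <316: L = 266, F = 29, f = 19, h = 50.
Median ≈ 266 + ((32.5 − 29) / 19) × 50 = 275.2105

275.211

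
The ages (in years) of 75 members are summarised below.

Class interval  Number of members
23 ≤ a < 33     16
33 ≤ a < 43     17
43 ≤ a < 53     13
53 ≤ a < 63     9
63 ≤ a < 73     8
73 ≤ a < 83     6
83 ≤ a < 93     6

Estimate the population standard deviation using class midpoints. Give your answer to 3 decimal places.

Midpoints: 28, 38, 48, 58, 68, 78, 88
n = 75, Σfm = 3780, mean = 50.4000
Σfm² = 217280
Σf(m − x̄)² = Σfm² − (Σfm)²/n = 217280 − 3780²/75 = 26768.0000
Population variance = 26768.0000 / 75 = 356.9067
Standard deviation = √356.9067 = 18.8920

18.892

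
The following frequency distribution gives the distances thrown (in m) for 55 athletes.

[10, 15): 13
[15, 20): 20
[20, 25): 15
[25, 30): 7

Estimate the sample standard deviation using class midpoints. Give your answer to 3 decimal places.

Midpoints: 12.5, 17.5, 22.5, 27.5
n = 55, Σfm = 1042.5, mean = 18.9545
Σfm² = 21043.75
Σf(m − x̄)² = Σfm² − (Σfm)²/n = 21043.75 − 1042.5²/55 = 1283.6364
Sample variance = 1283.6364 / 54 = 23.7710
Standard deviation = √23.7710 = 4.8756

4.876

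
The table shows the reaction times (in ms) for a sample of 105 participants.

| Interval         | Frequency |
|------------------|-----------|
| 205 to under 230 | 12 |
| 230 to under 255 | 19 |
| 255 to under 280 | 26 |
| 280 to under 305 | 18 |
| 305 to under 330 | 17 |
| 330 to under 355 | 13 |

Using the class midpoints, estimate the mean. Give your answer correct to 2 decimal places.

Midpoints: 217.5, 242.5, 267.5, 292.5, 317.5, 342.5
Σfm = 12×217.5 + 19×242.5 + 26×267.5 + 18×292.5 + 17×317.5 + 13×342.5 = 29287.5
n = Σf = 105
Mean = 29287.5 / 105 = 278.9286

278.93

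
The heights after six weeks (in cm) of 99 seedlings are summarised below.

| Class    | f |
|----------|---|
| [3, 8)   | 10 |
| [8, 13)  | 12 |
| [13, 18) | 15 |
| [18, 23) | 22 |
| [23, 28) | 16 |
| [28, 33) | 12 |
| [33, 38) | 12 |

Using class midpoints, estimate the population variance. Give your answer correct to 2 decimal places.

Midpoints: 5.5, 10.5, 15.5, 20.5, 25.5, 30.5, 35.5
n = 99, Σfm = 2064.5, mean = 20.8535
Σfm² = 51164.75
Σf(m − x̄)² = Σfm² − (Σfm)²/n = 51164.75 − 2064.5²/99 = 8112.6263
Population variance = 8112.6263 / 99 = 81.9457

81.95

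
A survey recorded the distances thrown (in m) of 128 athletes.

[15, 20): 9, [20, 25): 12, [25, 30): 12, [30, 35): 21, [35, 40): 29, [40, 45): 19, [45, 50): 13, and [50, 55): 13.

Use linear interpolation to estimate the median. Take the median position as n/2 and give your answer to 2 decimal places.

36.72

Cumulative frequencies: 9, 21, 33, 54, 83, 102, 115, 128
n = 128; position = n/2 = 64.
This falls in the class [35, 40): L = 35, F = 54, f = 29, h = 5.
Median ≈ 35 + ((64 − 54) / 29) × 5 = 36.7241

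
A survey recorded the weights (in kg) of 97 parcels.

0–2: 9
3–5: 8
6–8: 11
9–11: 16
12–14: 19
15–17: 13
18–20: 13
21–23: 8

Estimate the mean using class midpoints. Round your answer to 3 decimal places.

11.918

Midpoints: 1, 4, 7, 10, 13, 16, 19, 22
Σfm = 9×1 + 8×4 + 11×7 + 16×10 + 19×13 + 13×16 + 13×19 + 8×22 = 1156
n = Σf = 97
Mean = 1156 / 97 = 11.9175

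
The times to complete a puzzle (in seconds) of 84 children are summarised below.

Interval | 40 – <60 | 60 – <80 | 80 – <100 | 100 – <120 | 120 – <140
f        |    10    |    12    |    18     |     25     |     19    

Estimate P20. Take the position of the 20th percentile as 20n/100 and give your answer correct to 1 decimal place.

Cumulative frequencies: 10, 22, 40, 65, 84
n = 84; position = 20n/100 = 16.8.
This falls in the class 60 – <80: L = 60, F = 10, f = 12, h = 20.
20th percentile ≈ 60 + ((16.8 − 10) / 12) × 20 = 71.3333

71.3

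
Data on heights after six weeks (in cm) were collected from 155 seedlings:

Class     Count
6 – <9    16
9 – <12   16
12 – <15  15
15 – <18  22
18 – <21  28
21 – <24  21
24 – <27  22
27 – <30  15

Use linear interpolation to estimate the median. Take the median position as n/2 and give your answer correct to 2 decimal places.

Cumulative frequencies: 16, 32, 47, 69, 97, 118, 140, 155
n = 155; position = n/2 = 77.5.
This falls in the class 18 – <21: L = 18, F = 69, f = 28, h = 3.
Median ≈ 18 + ((77.5 − 69) / 28) × 3 = 18.9107

18.91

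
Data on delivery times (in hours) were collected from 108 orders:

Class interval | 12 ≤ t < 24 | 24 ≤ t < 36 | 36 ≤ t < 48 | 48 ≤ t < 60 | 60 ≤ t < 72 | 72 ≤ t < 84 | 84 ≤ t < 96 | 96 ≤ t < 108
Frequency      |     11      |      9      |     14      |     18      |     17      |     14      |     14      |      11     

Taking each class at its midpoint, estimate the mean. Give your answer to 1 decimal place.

61.3

Midpoints: 18, 30, 42, 54, 66, 78, 90, 102
Σfm = 11×18 + 9×30 + 14×42 + 18×54 + 17×66 + 14×78 + 14×90 + 11×102 = 6624
n = Σf = 108
Mean = 6624 / 108 = 61.3333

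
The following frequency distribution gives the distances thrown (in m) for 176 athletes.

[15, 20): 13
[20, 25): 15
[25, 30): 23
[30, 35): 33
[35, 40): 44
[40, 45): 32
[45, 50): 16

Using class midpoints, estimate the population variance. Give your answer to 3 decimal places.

Midpoints: 17.5, 22.5, 27.5, 32.5, 37.5, 42.5, 47.5
n = 176, Σfm = 6040, mean = 34.3182
Σfm² = 219600
Σf(m − x̄)² = Σfm² − (Σfm)²/n = 219600 − 6040²/176 = 12318.1818
Population variance = 12318.1818 / 176 = 69.9897

69.990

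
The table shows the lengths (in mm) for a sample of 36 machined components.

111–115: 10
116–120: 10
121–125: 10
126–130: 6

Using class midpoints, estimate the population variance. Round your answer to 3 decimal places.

27.778

Midpoints: 113, 118, 123, 128
n = 36, Σfm = 4308, mean = 119.6667
Σfm² = 516524
Σf(m − x̄)² = Σfm² − (Σfm)²/n = 516524 − 4308²/36 = 1000.0000
Population variance = 1000.0000 / 36 = 27.7778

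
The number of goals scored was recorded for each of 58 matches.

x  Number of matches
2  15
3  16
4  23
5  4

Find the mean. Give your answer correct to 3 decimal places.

Values: 2, 3, 4, 5
Σfx = 15×2 + 16×3 + 23×4 + 4×5 = 190
n = Σf = 58
Mean = 190 / 58 = 3.2759

3.276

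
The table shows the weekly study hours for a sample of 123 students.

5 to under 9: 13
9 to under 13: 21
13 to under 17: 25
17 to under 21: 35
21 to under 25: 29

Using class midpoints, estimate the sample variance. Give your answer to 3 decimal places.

Midpoints: 7, 11, 15, 19, 23
n = 123, Σfm = 2029, mean = 16.4959
Σfm² = 36779
Σf(m − x̄)² = Σfm² − (Σfm)²/n = 36779 − 2029²/123 = 3308.7480
Sample variance = 3308.7480 / 122 = 27.1209

27.121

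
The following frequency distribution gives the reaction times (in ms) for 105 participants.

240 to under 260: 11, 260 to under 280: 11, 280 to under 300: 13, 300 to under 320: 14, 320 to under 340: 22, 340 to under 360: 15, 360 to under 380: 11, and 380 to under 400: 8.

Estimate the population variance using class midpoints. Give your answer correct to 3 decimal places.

1684.317

Midpoints: 250, 270, 290, 310, 330, 350, 370, 390
n = 105, Σfm = 33530, mean = 319.3333
Σfm² = 10884100
Σf(m − x̄)² = Σfm² − (Σfm)²/n = 10884100 − 33530²/105 = 176853.3333
Population variance = 176853.3333 / 105 = 1684.3175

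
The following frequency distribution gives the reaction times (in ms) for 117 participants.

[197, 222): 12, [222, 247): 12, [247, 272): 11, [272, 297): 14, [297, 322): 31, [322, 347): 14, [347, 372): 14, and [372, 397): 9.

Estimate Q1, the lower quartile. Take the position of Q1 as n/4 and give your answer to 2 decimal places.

Cumulative frequencies: 12, 24, 35, 49, 80, 94, 108, 117
n = 117; position = n/4 = 29.25.
This falls in the class [247, 272): L = 247, F = 24, f = 11, h = 25.
Lower quartile ≈ 247 + ((29.25 − 24) / 11) × 25 = 258.9318

258.93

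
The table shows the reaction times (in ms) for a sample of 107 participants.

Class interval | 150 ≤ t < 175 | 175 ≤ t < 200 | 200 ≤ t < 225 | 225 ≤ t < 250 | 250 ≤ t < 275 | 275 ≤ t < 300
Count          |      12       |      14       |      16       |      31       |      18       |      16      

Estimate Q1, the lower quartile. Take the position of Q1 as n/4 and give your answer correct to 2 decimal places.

Cumulative frequencies: 12, 26, 42, 73, 91, 107
n = 107; position = n/4 = 26.75.
This falls in the class 200 ≤ t < 225: L = 200, F = 26, f = 16, h = 25.
Lower quartile ≈ 200 + ((26.75 − 26) / 16) × 25 = 201.1719

201.17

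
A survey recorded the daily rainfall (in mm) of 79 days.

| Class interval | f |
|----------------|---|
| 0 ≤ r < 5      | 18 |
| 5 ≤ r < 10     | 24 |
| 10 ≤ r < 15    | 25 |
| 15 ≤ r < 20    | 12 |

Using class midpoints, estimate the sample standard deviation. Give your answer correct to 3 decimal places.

Midpoints: 2.5, 7.5, 12.5, 17.5
n = 79, Σfm = 747.5, mean = 9.4620
Σfm² = 9043.75
Σf(m − x̄)² = Σfm² − (Σfm)²/n = 9043.75 − 747.5²/79 = 1970.8861
Sample variance = 1970.8861 / 78 = 25.2678
Standard deviation = √25.2678 = 5.0267

5.027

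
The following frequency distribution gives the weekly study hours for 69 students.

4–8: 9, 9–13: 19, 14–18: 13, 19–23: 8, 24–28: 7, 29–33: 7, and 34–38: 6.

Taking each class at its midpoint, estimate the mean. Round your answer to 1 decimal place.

18.2

Midpoints: 6, 11, 16, 21, 26, 31, 36
Σfm = 9×6 + 19×11 + 13×16 + 8×21 + 7×26 + 7×31 + 6×36 = 1254
n = Σf = 69
Mean = 1254 / 69 = 18.1739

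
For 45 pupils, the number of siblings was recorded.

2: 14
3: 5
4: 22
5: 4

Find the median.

Cumulative frequencies: 14, 19, 41, 45
n = 45, so the median is the value in position (n+1)/2 = 23.
Position 23 falls at value 4.

4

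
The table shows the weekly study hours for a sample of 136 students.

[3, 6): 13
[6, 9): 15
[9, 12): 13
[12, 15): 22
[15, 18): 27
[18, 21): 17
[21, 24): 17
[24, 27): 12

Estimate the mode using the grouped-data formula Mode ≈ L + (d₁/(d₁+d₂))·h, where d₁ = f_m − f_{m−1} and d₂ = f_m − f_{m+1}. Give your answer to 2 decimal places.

16.00

Modal class: [15, 18) (highest frequency 27).
d₁ = 27 − 22 = 5, d₂ = 27 − 17 = 10
Mode ≈ 15 + (5/(5+10)) × 3 = 15 + 1.0000 = 16.0000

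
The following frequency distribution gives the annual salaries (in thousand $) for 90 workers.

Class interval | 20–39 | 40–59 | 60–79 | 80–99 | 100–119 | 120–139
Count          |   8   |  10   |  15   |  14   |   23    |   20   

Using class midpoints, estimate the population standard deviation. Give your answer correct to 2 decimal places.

31.96

Midpoints: 29.5, 49.5, 69.5, 89.5, 109.5, 129.5
n = 90, Σfm = 8135, mean = 90.3889
Σfm² = 827242.5
Σf(m − x̄)² = Σfm² − (Σfm)²/n = 827242.5 − 8135²/90 = 91928.8889
Population variance = 91928.8889 / 90 = 1021.4321
Standard deviation = √1021.4321 = 31.9599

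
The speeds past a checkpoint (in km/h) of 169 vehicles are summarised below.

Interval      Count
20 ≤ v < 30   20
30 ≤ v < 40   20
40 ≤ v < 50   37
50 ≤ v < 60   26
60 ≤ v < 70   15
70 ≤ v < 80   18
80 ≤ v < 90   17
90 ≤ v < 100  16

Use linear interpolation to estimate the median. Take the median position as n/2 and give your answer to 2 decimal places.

52.88

Cumulative frequencies: 20, 40, 77, 103, 118, 136, 153, 169
n = 169; position = n/2 = 84.5.
This falls in the class 50 ≤ v < 60: L = 50, F = 77, f = 26, h = 10.
Median ≈ 50 + ((84.5 − 77) / 26) × 10 = 52.8846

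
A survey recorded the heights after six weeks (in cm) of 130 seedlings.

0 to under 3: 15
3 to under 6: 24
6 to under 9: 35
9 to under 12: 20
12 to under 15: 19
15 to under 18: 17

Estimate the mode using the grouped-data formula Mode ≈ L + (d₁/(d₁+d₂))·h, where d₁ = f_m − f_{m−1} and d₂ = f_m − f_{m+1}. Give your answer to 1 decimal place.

Modal class: 6 to under 9 (highest frequency 35).
d₁ = 35 − 24 = 11, d₂ = 35 − 20 = 15
Mode ≈ 6 + (11/(11+15)) × 3 = 6 + 1.2692 = 7.2692

7.3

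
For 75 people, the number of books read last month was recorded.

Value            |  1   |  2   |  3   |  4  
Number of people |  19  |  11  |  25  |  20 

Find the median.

3

Cumulative frequencies: 19, 30, 55, 75
n = 75, so the median is the value in position (n+1)/2 = 38.
Position 38 falls at value 3.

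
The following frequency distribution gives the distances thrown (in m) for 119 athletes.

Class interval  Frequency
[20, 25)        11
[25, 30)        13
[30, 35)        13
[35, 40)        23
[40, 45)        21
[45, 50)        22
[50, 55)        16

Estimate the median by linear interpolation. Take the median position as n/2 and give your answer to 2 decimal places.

39.89

Cumulative frequencies: 11, 24, 37, 60, 81, 103, 119
n = 119; position = n/2 = 59.5.
This falls in the class [35, 40): L = 35, F = 37, f = 23, h = 5.
Median ≈ 35 + ((59.5 − 37) / 23) × 5 = 39.8913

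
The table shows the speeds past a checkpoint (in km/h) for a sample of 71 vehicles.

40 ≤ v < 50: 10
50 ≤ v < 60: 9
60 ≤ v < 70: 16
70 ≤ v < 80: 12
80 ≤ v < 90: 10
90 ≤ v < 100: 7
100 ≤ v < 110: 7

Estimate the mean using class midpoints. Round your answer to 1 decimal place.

Midpoints: 45, 55, 65, 75, 85, 95, 105
Σfm = 10×45 + 9×55 + 16×65 + 12×75 + 10×85 + 7×95 + 7×105 = 5135
n = Σf = 71
Mean = 5135 / 71 = 72.3239

72.3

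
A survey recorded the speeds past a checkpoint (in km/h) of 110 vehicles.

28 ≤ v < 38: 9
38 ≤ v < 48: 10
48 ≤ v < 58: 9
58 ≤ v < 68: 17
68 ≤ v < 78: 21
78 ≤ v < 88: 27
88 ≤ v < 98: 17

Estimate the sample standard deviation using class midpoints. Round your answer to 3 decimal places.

Midpoints: 33, 43, 53, 63, 73, 83, 93
n = 110, Σfm = 7630, mean = 69.3636
Σfm² = 565990
Σf(m − x̄)² = Σfm² − (Σfm)²/n = 565990 − 7630²/110 = 36745.4545
Sample variance = 36745.4545 / 109 = 337.1143
Standard deviation = √337.1143 = 18.3607

18.361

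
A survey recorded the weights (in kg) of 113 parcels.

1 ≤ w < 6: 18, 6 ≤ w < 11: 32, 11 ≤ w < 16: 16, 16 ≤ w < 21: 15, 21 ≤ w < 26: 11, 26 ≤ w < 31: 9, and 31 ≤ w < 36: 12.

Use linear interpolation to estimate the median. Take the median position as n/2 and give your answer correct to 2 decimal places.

13.03

Cumulative frequencies: 18, 50, 66, 81, 92, 101, 113
n = 113; position = n/2 = 56.5.
This falls in the class 11 ≤ w < 16: L = 11, F = 50, f = 16, h = 5.
Median ≈ 11 + ((56.5 − 50) / 16) × 5 = 13.0312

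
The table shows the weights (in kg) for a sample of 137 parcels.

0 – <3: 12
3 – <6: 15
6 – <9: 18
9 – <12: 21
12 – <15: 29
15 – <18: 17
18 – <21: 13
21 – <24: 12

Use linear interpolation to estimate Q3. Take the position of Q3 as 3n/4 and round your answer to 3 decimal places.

Cumulative frequencies: 12, 27, 45, 66, 95, 112, 125, 137
n = 137; position = 3n/4 = 102.75.
This falls in the class 15 – <18: L = 15, F = 95, f = 17, h = 3.
Upper quartile ≈ 15 + ((102.75 − 95) / 17) × 3 = 16.3676

16.368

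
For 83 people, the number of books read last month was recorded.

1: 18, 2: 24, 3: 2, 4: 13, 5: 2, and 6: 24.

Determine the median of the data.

2

Cumulative frequencies: 18, 42, 44, 57, 59, 83
n = 83, so the median is the value in position (n+1)/2 = 42.
Position 42 falls at value 2.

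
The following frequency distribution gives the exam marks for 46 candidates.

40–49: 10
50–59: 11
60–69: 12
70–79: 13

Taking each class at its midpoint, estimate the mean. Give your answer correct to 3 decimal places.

Midpoints: 44.5, 54.5, 64.5, 74.5
Σfm = 10×44.5 + 11×54.5 + 12×64.5 + 13×74.5 = 2787
n = Σf = 46
Mean = 2787 / 46 = 60.5870

60.587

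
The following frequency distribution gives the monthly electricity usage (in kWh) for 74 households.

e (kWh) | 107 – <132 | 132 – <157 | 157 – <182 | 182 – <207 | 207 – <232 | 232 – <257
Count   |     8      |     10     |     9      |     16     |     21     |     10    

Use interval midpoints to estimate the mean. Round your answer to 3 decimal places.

190.446

Midpoints: 119.5, 144.5, 169.5, 194.5, 219.5, 244.5
Σfm = 8×119.5 + 10×144.5 + 9×169.5 + 16×194.5 + 21×219.5 + 10×244.5 = 14093
n = Σf = 74
Mean = 14093 / 74 = 190.4459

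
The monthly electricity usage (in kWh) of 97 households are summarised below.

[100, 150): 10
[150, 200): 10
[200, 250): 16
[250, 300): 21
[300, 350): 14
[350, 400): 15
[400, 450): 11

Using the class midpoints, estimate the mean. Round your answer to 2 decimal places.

Midpoints: 125, 175, 225, 275, 325, 375, 425
Σfm = 10×125 + 10×175 + 16×225 + 21×275 + 14×325 + 15×375 + 11×425 = 27225
n = Σf = 97
Mean = 27225 / 97 = 280.6701

280.67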